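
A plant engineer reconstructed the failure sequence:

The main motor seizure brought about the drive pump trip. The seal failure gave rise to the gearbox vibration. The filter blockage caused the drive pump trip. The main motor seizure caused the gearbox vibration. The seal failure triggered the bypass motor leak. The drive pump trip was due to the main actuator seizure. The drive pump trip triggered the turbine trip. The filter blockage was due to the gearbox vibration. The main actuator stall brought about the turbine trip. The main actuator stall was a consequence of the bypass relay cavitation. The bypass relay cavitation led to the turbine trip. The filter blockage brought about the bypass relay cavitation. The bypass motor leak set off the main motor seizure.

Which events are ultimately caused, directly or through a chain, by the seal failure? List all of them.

the bypass motor leak, the bypass relay cavitation, the drive pump trip, the filter blockage, the gearbox vibration, the main actuator stall, the main motor seizure, the turbine trip

Direct effects: the bypass motor leak, the gearbox vibration.
2 steps out: the main motor seizure, the filter blockage.
3 steps out: the bypass relay cavitation, the drive pump trip.
4 steps out: the main actuator stall, the turbine trip.
Not reachable from it: the main actuator seizure.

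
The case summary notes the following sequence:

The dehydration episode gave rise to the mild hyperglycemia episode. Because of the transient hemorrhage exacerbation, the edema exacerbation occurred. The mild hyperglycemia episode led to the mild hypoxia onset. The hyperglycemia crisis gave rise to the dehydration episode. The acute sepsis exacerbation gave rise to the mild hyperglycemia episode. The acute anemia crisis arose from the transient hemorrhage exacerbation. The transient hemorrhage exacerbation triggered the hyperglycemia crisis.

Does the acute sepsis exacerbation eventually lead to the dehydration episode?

No

The acute sepsis exacerbation leads to the mild hyperglycemia episode, the mild hypoxia onset; the dehydration episode is not among them.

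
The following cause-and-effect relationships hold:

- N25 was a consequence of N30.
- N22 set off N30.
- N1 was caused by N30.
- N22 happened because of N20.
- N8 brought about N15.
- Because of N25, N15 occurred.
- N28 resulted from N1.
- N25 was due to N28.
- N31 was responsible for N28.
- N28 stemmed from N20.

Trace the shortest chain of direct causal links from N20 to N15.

N20 → N28
N28 → N25
N25 → N15
Length: 3 steps.

N20 → N28 → N25 → N15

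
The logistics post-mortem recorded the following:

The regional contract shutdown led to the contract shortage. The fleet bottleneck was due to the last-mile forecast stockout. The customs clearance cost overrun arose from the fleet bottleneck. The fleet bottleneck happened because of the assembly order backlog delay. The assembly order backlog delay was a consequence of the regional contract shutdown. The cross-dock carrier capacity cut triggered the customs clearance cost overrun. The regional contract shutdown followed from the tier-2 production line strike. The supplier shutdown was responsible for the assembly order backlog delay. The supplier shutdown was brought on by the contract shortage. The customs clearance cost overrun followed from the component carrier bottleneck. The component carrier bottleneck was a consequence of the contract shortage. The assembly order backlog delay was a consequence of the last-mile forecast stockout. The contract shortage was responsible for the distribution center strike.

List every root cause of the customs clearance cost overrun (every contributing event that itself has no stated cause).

Tracing upstream from the customs clearance cost overrun: the customs clearance cost overrun ← the fleet bottleneck ← the assembly order backlog delay ← the regional contract shutdown ← the tier-2 production line strike.
A separate upstream branch: the customs clearance cost overrun ← the fleet bottleneck ← the last-mile forecast stockout.
A separate upstream branch: the customs clearance cost overrun ← the cross-dock carrier capacity cut.
Each of those chain origins has no stated cause.

the cross-dock carrier capacity cut, the last-mile forecast stockout, the tier-2 production line strike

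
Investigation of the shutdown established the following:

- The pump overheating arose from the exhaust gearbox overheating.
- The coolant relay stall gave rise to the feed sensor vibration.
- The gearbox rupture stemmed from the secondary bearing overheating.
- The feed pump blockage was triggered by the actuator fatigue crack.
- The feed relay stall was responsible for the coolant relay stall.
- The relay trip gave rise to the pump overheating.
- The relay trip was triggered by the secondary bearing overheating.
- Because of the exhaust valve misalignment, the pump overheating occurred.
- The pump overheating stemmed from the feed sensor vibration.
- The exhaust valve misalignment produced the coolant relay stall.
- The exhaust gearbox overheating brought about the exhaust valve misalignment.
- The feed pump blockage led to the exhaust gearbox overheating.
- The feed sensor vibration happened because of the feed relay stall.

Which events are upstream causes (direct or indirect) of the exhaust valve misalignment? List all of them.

Immediate cause of the exhaust valve misalignment: the exhaust gearbox overheating.
Further upstream: the actuator fatigue crack, the feed pump blockage.

the actuator fatigue crack, the exhaust gearbox overheating, the feed pump blockage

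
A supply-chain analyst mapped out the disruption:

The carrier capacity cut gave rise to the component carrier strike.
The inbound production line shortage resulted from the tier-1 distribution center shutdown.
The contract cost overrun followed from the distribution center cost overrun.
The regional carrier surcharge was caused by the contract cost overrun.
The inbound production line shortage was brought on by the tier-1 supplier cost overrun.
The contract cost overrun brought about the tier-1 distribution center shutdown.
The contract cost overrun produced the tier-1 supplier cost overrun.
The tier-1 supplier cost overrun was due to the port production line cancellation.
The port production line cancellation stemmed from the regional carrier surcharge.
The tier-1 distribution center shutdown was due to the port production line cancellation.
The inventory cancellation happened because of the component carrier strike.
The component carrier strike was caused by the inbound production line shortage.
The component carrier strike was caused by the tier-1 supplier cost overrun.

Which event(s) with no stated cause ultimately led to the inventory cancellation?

the carrier capacity cut, the distribution center cost overrun

Tracing upstream from the inventory cancellation: the inventory cancellation ← the component carrier strike ← the tier-1 supplier cost overrun ← the contract cost overrun ← the distribution center cost overrun.
A separate upstream branch: the inventory cancellation ← the component carrier strike ← the carrier capacity cut.
Each of those chain origins has no stated cause.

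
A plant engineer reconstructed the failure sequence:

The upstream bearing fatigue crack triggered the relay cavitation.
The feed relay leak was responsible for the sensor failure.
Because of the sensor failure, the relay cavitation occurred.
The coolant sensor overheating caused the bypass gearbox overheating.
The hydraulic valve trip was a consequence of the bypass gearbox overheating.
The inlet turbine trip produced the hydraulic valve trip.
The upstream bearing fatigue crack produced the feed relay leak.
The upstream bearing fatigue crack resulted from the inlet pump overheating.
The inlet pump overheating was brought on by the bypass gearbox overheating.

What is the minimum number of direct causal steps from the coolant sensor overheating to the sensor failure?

5

Shortest chain: the coolant sensor overheating → the bypass gearbox overheating → the inlet pump overheating → the upstream bearing fatigue crack → the feed relay leak → the sensor failure.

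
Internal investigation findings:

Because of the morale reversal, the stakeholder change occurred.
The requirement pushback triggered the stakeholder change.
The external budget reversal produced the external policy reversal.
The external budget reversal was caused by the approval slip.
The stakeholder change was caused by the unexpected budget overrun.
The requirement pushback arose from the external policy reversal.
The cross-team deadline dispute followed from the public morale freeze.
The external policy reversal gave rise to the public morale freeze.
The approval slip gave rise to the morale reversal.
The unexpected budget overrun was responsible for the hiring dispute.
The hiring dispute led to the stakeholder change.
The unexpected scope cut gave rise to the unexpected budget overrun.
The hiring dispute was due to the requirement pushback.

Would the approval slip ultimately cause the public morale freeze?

There is a causal chain: the approval slip → the external budget reversal → the external policy reversal → the public morale freeze.

Yes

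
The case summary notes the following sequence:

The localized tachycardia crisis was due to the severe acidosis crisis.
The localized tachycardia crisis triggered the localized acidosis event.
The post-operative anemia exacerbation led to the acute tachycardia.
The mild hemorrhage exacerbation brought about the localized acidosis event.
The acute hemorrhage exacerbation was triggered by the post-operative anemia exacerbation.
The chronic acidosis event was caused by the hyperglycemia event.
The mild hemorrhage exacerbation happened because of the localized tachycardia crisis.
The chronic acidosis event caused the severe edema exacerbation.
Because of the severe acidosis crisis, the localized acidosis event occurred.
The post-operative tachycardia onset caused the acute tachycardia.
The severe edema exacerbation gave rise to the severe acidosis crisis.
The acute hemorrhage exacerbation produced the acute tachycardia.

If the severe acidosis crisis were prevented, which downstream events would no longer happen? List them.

the localized acidosis event, the localized tachycardia crisis, the mild hemorrhage exacerbation

Downstream of the severe acidosis crisis: the localized tachycardia crisis, the mild hemorrhage exacerbation, the localized acidosis event.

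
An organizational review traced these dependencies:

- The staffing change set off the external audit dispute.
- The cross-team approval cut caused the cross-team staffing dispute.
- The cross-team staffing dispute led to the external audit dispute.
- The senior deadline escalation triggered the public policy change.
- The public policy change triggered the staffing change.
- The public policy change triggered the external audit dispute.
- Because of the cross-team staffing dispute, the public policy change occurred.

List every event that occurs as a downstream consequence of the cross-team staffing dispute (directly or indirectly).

Direct effects: the public policy change, the external audit dispute.
2 steps out: the staffing change.
Not reachable from it: the cross-team approval cut, the senior deadline escalation.

the external audit dispute, the public policy change, the staffing change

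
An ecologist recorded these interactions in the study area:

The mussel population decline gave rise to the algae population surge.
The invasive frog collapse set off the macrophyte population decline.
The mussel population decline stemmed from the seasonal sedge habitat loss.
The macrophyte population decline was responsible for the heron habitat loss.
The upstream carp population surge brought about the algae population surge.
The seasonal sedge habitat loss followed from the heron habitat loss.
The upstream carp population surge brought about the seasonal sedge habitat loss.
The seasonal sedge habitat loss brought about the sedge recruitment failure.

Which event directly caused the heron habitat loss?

the macrophyte population decline

Upstream contributors include the invasive frog collapse, but only the macrophyte population decline feeds directly into the heron habitat loss.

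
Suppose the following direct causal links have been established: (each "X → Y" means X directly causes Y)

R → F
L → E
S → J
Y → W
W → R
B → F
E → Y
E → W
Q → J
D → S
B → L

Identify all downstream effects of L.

E, F, R, W, Y

Direct effects: E.
2 steps out: Y, W.
3 steps out: R.
4 steps out: F.
Not reachable from it: D, B, S, Q, J.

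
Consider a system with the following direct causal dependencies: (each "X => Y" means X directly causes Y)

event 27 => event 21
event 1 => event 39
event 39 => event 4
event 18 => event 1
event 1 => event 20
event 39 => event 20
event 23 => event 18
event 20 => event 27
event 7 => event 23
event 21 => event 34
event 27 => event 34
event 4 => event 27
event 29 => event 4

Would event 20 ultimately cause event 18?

Event 20 leads to event 27, event 21, event 34; event 18 is not among them.

No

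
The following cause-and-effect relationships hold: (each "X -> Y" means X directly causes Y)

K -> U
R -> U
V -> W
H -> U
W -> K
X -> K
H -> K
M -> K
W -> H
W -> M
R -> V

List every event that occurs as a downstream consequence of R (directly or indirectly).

H, K, M, U, V, W

Direct effects: V, U.
2 steps out: W.
3 steps out: H, M, K.
Not reachable from it: X.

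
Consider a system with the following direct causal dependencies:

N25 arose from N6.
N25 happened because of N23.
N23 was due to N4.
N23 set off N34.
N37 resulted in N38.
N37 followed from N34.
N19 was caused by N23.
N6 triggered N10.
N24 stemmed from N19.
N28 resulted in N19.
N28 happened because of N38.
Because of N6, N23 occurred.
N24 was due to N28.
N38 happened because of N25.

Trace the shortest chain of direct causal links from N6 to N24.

N6 → N23 → N19 → N24

N6 → N23
N23 → N19
N19 → N24
Length: 3 steps.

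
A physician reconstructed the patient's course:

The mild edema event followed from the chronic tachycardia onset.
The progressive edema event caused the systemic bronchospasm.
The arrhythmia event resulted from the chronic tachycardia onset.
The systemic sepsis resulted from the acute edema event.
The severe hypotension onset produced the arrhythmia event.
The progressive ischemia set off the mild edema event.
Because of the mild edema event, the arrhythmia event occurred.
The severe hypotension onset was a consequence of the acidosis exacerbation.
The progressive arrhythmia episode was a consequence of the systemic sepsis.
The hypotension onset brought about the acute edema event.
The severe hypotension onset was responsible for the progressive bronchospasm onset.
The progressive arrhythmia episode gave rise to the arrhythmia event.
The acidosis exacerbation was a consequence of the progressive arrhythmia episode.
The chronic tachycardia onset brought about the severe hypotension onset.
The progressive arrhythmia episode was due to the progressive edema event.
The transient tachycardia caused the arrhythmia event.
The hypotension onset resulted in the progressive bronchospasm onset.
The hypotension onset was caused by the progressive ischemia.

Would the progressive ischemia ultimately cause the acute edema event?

Yes

There is a causal chain: the progressive ischemia → the hypotension onset → the acute edema event.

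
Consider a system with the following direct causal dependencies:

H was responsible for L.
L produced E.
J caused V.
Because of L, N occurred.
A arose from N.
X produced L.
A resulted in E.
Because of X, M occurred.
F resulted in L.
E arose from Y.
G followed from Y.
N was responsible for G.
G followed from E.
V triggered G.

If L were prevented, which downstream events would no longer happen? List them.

A, N

Downstream of L: N, A, E, G.
Of those, still caused via another path: E, G.
The remainder have no surviving cause.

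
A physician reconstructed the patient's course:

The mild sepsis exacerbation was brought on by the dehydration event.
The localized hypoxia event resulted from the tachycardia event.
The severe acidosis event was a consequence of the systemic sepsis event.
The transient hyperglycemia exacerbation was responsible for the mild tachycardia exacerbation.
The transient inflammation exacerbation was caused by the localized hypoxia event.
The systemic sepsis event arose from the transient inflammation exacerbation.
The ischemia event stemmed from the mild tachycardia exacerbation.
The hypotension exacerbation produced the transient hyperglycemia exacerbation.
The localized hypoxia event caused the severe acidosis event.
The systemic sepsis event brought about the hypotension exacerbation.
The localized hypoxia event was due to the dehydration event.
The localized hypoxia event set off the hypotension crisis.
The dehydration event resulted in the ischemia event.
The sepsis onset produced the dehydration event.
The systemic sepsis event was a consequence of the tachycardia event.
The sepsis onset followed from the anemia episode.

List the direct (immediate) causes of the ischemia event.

Upstream contributors include the anemia episode, the sepsis onset, the tachycardia event, the localized hypoxia event, the transient inflammation exacerbation, the systemic sepsis event, the hypotension exacerbation, the transient hyperglycemia exacerbation, but only the dehydration event, the mild tachycardia exacerbation feed directly into the ischemia event.

the dehydration event, the mild tachycardia exacerbation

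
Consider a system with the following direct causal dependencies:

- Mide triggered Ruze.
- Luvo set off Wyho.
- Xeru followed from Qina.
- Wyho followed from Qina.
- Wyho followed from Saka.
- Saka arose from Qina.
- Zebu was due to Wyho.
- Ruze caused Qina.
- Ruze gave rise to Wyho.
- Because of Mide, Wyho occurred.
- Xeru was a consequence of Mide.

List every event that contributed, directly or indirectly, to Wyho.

Luvo, Mide, Qina, Ruze, Saka

Immediate causes of Wyho: Mide, Ruze, Qina, Saka, Luvo.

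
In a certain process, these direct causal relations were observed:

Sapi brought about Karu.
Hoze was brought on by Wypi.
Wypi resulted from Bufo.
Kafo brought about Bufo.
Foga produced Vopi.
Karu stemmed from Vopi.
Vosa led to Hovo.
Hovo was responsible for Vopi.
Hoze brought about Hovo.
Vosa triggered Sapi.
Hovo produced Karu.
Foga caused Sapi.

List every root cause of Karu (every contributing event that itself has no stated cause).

Foga, Kafo, Vosa

Tracing upstream from Karu: Karu ← Hovo ← Hoze ← Wypi ← Bufo ← Kafo.
A separate upstream branch: Karu ← Sapi ← Vosa.
A separate upstream branch: Karu ← Sapi ← Foga.
Each of those chain origins has no stated cause.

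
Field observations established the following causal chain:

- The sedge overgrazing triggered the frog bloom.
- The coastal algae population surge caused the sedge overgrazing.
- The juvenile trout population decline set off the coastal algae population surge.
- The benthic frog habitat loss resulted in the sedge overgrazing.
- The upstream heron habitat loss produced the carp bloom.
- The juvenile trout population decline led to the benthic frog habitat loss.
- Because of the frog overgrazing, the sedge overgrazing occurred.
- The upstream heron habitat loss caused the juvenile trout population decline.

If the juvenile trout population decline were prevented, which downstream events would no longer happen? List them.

the benthic frog habitat loss, the coastal algae population surge

Downstream of the juvenile trout population decline: the benthic frog habitat loss, the coastal algae population surge, the sedge overgrazing, the frog bloom.
Of those, still caused via another path: the sedge overgrazing, the frog bloom.
The remainder have no surviving cause.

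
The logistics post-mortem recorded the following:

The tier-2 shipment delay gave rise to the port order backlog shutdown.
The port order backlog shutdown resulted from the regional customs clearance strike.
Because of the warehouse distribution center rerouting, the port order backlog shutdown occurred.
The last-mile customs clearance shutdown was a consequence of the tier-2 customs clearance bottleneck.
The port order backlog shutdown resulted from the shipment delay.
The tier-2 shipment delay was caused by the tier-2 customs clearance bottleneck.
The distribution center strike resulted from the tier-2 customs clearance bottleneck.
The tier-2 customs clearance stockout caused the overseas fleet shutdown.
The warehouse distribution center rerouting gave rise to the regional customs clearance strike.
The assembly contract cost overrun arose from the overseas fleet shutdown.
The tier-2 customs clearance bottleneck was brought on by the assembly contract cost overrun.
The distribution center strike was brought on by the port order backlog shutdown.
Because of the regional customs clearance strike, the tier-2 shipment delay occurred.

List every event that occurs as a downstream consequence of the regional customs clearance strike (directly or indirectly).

the distribution center strike, the port order backlog shutdown, the tier-2 shipment delay

Direct effects: the tier-2 shipment delay, the port order backlog shutdown.
2 steps out: the distribution center strike.
Not reachable from it: the tier-2 customs clearance stockout, the warehouse distribution center rerouting, the overseas fleet shutdown, the assembly contract cost overrun, the tier-2 customs clearance bottleneck, the shipment delay, the last-mile customs clearance shutdown.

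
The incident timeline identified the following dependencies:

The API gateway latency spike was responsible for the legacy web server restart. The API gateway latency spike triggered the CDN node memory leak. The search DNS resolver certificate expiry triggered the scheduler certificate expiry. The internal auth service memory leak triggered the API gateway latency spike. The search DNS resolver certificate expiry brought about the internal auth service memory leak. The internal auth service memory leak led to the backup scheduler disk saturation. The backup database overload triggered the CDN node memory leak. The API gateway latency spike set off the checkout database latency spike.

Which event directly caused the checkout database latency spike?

the API gateway latency spike

Upstream contributors include the search DNS resolver certificate expiry, the internal auth service memory leak, but only the API gateway latency spike feeds directly into the checkout database latency spike.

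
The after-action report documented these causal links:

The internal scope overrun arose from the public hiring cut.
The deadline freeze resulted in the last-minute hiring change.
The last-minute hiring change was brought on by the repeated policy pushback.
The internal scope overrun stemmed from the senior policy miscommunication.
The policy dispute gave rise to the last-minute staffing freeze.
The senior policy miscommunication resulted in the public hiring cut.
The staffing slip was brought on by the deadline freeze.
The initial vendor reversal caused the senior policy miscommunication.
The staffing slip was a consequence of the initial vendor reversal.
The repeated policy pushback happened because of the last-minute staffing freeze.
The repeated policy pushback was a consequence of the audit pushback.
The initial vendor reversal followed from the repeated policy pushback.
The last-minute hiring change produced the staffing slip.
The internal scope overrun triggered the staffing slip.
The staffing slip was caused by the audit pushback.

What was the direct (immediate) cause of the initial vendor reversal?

Upstream contributors include the policy dispute, the last-minute staffing freeze, the audit pushback, but only the repeated policy pushback feeds directly into the initial vendor reversal.

the repeated policy pushback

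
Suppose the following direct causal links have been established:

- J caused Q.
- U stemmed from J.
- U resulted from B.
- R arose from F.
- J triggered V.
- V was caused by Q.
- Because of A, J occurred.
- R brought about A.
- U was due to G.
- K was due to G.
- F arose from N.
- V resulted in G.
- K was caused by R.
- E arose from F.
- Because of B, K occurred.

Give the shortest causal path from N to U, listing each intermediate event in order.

N → F
F → R
R → A
A → J
J → U
Length: 5 steps.

N → F → R → A → J → U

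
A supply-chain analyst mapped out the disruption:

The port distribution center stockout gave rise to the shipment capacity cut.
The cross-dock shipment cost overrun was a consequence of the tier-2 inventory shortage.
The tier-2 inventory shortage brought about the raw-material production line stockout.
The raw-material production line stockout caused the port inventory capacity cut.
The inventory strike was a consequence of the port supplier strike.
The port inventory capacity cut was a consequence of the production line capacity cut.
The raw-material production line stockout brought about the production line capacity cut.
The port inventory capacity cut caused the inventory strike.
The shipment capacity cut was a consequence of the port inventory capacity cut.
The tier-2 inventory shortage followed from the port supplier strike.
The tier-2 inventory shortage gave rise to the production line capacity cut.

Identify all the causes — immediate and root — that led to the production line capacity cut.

the port supplier strike, the raw-material production line stockout, the tier-2 inventory shortage

Immediate causes of the production line capacity cut: the tier-2 inventory shortage, the raw-material production line stockout.
Further upstream: the port supplier strike.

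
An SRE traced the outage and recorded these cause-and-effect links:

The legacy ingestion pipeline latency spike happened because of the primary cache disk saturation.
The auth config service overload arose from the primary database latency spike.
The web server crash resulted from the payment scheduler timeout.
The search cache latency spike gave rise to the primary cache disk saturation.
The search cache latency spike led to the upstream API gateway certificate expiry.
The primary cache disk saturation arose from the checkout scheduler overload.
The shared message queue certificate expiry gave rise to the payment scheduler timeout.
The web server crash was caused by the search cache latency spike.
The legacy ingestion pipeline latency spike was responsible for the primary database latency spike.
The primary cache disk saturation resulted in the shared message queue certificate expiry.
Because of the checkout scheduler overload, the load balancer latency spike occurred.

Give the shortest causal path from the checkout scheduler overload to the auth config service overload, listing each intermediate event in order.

the checkout scheduler overload → the primary cache disk saturation
the primary cache disk saturation → the legacy ingestion pipeline latency spike
the legacy ingestion pipeline latency spike → the primary database latency spike
the primary database latency spike → the auth config service overload
Length: 4 steps.

the checkout scheduler overload → the primary cache disk saturation → the legacy ingestion pipeline latency spike → the primary database latency spike → the auth config service overload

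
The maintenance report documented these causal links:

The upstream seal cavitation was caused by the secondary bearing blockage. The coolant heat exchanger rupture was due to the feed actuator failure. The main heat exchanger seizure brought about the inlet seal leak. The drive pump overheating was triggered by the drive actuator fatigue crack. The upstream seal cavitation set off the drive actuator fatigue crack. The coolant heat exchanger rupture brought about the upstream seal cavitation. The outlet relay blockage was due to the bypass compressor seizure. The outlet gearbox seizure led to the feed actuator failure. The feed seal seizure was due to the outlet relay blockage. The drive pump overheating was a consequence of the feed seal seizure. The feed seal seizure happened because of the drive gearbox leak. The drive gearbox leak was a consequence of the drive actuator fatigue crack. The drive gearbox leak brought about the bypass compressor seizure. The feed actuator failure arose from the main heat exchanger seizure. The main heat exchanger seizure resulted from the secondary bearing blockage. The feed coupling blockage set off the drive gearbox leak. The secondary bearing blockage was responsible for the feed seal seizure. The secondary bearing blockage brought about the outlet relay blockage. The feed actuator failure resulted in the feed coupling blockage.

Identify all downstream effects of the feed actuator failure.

the bypass compressor seizure, the coolant heat exchanger rupture, the drive actuator fatigue crack, the drive gearbox leak, the drive pump overheating, the feed coupling blockage, the feed seal seizure, the outlet relay blockage, the upstream seal cavitation

Direct effects: the coolant heat exchanger rupture, the feed coupling blockage.
2 steps out: the upstream seal cavitation, the drive gearbox leak.
3 steps out: the drive actuator fatigue crack, the bypass compressor seizure, the feed seal seizure.
4 steps out: the outlet relay blockage, the drive pump overheating.
Not reachable from it: the secondary bearing blockage, the main heat exchanger seizure, the inlet seal leak, the outlet gearbox seizure.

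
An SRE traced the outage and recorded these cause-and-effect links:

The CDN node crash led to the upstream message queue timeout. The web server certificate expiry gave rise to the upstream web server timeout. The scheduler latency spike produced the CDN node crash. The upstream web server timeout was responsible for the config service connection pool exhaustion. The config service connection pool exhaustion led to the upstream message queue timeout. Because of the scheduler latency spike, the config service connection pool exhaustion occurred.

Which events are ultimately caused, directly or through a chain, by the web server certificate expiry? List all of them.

the config service connection pool exhaustion, the upstream message queue timeout, the upstream web server timeout

Direct effects: the upstream web server timeout.
2 steps out: the config service connection pool exhaustion.
3 steps out: the upstream message queue timeout.
Not reachable from it: the scheduler latency spike, the CDN node crash.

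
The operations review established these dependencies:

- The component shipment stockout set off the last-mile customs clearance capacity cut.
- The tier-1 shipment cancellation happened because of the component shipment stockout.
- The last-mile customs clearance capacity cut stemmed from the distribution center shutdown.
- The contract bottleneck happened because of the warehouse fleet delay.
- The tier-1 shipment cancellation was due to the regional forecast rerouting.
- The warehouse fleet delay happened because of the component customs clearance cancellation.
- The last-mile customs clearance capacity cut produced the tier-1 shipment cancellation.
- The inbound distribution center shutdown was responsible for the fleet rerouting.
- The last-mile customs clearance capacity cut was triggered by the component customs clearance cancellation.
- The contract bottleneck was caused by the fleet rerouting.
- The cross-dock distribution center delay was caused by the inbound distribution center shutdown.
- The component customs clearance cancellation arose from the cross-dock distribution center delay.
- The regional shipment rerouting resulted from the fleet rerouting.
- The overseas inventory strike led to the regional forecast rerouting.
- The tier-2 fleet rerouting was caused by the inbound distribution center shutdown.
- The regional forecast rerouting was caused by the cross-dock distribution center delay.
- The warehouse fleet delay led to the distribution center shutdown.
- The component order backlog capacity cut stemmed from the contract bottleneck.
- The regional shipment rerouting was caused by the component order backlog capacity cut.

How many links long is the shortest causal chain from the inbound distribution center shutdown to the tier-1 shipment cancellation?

3

Shortest chain: the inbound distribution center shutdown → the cross-dock distribution center delay → the regional forecast rerouting → the tier-1 shipment cancellation.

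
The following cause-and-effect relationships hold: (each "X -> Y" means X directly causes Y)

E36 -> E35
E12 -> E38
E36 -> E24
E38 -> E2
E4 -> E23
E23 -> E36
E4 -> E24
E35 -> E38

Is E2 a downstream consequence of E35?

Yes

There is a causal chain: E35 → E38 → E2.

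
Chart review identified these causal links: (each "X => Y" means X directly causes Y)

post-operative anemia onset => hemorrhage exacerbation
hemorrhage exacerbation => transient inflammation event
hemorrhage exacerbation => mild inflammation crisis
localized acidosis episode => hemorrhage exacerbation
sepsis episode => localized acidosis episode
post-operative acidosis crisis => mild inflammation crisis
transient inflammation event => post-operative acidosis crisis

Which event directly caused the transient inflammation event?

Upstream contributors include the post-operative anemia onset, the sepsis episode, the localized acidosis episode, but only the hemorrhage exacerbation feeds directly into the transient inflammation event.

the hemorrhage exacerbation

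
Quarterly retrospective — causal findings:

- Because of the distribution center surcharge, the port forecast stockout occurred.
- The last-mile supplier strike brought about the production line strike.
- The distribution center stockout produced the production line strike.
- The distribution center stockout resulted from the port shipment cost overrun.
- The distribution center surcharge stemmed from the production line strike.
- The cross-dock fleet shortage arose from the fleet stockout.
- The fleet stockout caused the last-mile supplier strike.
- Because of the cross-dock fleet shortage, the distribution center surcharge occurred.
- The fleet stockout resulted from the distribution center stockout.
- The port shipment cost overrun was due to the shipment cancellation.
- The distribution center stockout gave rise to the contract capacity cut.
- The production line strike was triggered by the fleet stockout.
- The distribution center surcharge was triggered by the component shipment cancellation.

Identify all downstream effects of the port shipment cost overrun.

Direct effects: the distribution center stockout.
2 steps out: the fleet stockout, the contract capacity cut, the production line strike.
3 steps out: the cross-dock fleet shortage, the last-mile supplier strike, the distribution center surcharge.
4 steps out: the port forecast stockout.
Not reachable from it: the shipment cancellation, the component shipment cancellation.

the contract capacity cut, the cross-dock fleet shortage, the distribution center stockout, the distribution center surcharge, the fleet stockout, the last-mile supplier strike, the port forecast stockout, the production line strike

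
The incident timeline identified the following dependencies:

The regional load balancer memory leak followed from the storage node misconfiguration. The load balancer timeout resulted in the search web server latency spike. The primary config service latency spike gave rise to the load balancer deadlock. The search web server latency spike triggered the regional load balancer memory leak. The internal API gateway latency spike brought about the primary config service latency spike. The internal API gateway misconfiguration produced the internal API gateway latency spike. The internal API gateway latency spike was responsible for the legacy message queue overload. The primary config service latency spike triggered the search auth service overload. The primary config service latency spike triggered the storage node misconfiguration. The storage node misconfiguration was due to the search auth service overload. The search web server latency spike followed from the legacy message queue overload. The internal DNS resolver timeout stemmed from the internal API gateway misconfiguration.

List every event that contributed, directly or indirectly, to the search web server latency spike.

the internal API gateway latency spike, the internal API gateway misconfiguration, the legacy message queue overload, the load balancer timeout

Immediate causes of the search web server latency spike: the legacy message queue overload, the load balancer timeout.
Further upstream: the internal API gateway misconfiguration, the internal API gateway latency spike.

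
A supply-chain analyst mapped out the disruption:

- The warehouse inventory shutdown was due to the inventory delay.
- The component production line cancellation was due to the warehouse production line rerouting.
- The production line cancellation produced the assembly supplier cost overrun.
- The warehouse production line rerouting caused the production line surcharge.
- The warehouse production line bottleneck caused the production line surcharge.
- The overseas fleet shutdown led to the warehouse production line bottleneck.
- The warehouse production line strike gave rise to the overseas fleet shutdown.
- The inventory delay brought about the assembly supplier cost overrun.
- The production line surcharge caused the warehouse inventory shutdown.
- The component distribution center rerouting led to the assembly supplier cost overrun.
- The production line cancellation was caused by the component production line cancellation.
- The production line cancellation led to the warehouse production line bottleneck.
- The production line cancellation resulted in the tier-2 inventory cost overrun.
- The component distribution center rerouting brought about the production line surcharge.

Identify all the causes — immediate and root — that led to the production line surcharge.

Immediate causes of the production line surcharge: the warehouse production line rerouting, the component distribution center rerouting, the warehouse production line bottleneck.
Further upstream: the warehouse production line strike, the overseas fleet shutdown, the component production line cancellation, the production line cancellation.

the component distribution center rerouting, the component production line cancellation, the overseas fleet shutdown, the production line cancellation, the warehouse production line bottleneck, the warehouse production line rerouting, the warehouse production line strike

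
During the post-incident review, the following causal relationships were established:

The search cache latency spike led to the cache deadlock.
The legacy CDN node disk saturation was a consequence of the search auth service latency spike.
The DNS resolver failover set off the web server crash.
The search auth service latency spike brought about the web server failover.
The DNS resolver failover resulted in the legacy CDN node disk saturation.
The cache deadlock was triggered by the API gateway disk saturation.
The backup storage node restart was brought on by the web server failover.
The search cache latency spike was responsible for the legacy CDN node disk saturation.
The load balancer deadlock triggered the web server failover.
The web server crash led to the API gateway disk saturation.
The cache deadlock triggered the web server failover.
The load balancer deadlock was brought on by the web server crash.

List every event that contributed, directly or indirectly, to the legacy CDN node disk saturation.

the DNS resolver failover, the search auth service latency spike, the search cache latency spike

Immediate causes of the legacy CDN node disk saturation: the search cache latency spike, the DNS resolver failover, the search auth service latency spike.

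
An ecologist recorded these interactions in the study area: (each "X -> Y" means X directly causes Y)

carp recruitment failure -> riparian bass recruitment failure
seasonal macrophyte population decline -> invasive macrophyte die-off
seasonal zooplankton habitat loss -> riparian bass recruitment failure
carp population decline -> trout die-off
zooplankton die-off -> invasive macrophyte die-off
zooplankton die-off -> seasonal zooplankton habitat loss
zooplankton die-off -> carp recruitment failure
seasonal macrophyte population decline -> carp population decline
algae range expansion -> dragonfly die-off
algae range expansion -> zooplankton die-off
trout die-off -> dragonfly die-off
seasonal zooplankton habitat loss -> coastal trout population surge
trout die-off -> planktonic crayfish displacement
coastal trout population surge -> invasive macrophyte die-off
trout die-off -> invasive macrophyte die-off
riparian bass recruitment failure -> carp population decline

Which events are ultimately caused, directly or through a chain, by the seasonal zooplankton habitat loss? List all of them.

Direct effects: the riparian bass recruitment failure, the coastal trout population surge.
2 steps out: the carp population decline, the invasive macrophyte die-off.
3 steps out: the trout die-off.
4 steps out: the planktonic crayfish displacement, the dragonfly die-off.
Not reachable from it: the algae range expansion, the zooplankton die-off, the carp recruitment failure, the seasonal macrophyte population decline.

the carp population decline, the coastal trout population surge, the dragonfly die-off, the invasive macrophyte die-off, the planktonic crayfish displacement, the riparian bass recruitment failure, the trout die-off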